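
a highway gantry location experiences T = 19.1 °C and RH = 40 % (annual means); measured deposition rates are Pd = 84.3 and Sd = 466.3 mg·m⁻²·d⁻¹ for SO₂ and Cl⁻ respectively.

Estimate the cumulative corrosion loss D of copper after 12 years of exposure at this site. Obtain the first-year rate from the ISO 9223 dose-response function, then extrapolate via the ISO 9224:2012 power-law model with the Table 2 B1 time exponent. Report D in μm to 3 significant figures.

D(12) = 3.49 μm

copper: f(T) = -0.080·(T−10) [T>10 °C] = -0.7280
  SO₂ term: 0.0053·84.3^0.26·exp(0.059·40-0.7280) = 0.08585
  Sd branch = 0.01025·Sd^0.27·e^(0.036·RH+0.049·T) = 0.5796 μm/a
  sum: 0.08585 + 0.5796 → r_corr = 0.6654 μm/a
Long-term exponent b (ISO 9224 Table 2, B1) = 0.667
  D(12) = 0.6654 × 12^0.667 = 0.6654 × 5.246 = 3.491 μm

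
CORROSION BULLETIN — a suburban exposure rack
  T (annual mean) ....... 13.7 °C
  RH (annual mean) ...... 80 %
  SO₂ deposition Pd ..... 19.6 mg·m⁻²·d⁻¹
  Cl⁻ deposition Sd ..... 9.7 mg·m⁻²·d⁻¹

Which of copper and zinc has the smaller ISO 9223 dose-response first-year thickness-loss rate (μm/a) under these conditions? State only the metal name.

copper

copper: f(T) = -0.080·(T−10) [T>10 °C] = -0.2960
  sulphur-dioxide contribution → 0.9585 μm/a
  chloride contribution → 0.6599 μm/a
  total first-year rate 1.618 μm/a
zinc: f(T) = -0.071·(T−10) [T>10 °C] = -0.2627
  sulphur-dioxide contribution → 1.456 μm/a
  chloride contribution → 0.3883 μm/a
  total first-year rate 1.845 μm/a
Ordering by μm/a: zinc (1.84) > copper (1.62)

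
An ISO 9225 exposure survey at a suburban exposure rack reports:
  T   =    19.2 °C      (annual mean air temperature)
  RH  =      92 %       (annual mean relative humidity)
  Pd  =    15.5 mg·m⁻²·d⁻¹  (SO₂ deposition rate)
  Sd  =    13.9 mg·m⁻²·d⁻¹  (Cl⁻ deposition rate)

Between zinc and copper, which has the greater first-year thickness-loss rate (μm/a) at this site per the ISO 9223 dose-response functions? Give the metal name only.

zinc: temperature factor f = -0.071·(9.2) = -0.6532
  SO₂ term: 0.0129·15.5^0.44·exp(0.046·92-0.6532) = 1.544
  Cl⁻ term: 0.0175·13.9^0.57·exp(0.008·92+0.085·19.2) = 0.8375
  sum: 1.544 + 0.8375 → r_corr = 2.381 μm/a
copper: f(T) = -0.080·(T−10) [T>10 °C] = -0.7360
  SO₂ term: 0.0053·15.5^0.26·exp(0.059·92-0.7360) = 1.179
  Sd branch = 0.01025·Sd^0.27·e^(0.036·RH+0.049·T) = 1.467 μm/a
  sum: 1.179 + 1.467 → r_corr = 2.645 μm/a
Ordering by μm/a: copper (2.65) > zinc (2.38)

copper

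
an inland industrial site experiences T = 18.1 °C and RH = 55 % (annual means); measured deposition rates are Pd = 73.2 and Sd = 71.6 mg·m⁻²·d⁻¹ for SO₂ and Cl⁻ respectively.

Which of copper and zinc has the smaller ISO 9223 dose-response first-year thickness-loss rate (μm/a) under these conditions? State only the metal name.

copper: f(T) = -0.080·(T−10) [T>10 °C] = -0.6480
  sulphur-dioxide contribution → 0.2172 μm/a
  chloride contribution → 0.571 μm/a
  ⇒ r_corr(copper) = 0.7882 μm/a
zinc: T>10 °C ⇒ hinge -0.071·(18.1−10) = -0.5751
  sulphur-dioxide contribution → 0.6025 μm/a
  chloride contribution → 1.444 μm/a
  ⇒ r_corr(zinc) = 2.047 μm/a
Ordering by μm/a: zinc (2.05) > copper (0.788)

copper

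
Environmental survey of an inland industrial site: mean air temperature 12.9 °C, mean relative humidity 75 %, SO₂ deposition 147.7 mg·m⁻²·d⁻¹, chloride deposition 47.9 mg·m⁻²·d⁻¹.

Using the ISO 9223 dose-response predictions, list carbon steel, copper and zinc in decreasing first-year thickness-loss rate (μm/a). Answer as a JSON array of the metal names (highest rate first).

carbon steel: f(T) = -0.054·(T−10) [T>10 °C] = -0.1566
  Pd branch = 1.77·Pd^0.52·e^(0.02·RH+f) = 91.09 μm/a
  Cl⁻ term: 0.102·47.9^0.62·exp(0.033·75+0.04·12.9) = 22.36
  r_corr = 91.09 + 22.36 = 113.4 μm/a
copper: f(T) = -0.080·(T−10) [T>10 °C] = -0.2320
  Pd branch = 0.0053·Pd^0.26·e^(0.059·RH+f) = 1.286 μm/a
  Cl⁻ term: 0.01025·47.9^0.27·exp(0.036·75+0.049·12.9) = 0.8157
  sum: 1.286 + 0.8157 → r_corr = 2.102 μm/a
zinc: temperature factor f = -0.071·(2.9) = -0.2059
  SO₂ term: 0.0129·147.7^0.44·exp(0.046·75-0.2059) = 2.979
  Sd branch = 0.0175·Sd^0.57·e^(0.008·RH+0.085·T) = 0.8662 μm/a
  r_corr = 2.979 + 0.8662 = 3.845 μm/a
Ordering by μm/a: carbon steel (113) > zinc (3.84) > copper (2.1)

["carbon steel", "zinc", "copper"]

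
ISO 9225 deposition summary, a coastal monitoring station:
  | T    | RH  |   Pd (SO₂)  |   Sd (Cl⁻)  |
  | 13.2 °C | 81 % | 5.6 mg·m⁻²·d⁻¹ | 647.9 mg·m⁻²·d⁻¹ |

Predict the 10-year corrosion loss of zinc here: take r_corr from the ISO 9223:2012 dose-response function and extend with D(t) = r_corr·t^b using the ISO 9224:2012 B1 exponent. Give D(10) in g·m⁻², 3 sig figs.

zinc: T>10 °C ⇒ hinge -0.071·(13.2−10) = -0.2272
  sulphur-dioxide contribution → 0.9105 μm/a
  chloride contribution → 4.114 μm/a
  ⇒ r_corr(zinc) = 5.025 μm/a
Long-term exponent b (ISO 9224 Table 2, B1) = 0.813
  D(10) = 5.025 × 10^0.813 = 5.025 × 6.501 = 32.67 μm
  Mass loss = 32.67 μm × 7.14 g/cm³ = 233.3 g·m⁻²

D(10) = 233 g·m⁻²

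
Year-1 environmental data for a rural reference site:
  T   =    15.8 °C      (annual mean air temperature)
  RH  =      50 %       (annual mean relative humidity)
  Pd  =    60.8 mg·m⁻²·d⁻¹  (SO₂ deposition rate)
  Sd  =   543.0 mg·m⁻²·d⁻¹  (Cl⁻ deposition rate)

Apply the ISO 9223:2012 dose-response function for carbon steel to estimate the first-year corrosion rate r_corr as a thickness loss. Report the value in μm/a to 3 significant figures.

carbon steel: temperature factor f = -0.054·(5.8) = -0.3132
  Pd branch = 1.77·Pd^0.52·e^(0.02·RH+f) = 29.78 μm/a
  Cl⁻ term: 0.102·543.0^0.62·exp(0.033·50+0.04·15.8) = 49.57
  sum: 29.78 + 49.57 → r_corr = 79.35 μm/a

r_corr = 79.3 μm/a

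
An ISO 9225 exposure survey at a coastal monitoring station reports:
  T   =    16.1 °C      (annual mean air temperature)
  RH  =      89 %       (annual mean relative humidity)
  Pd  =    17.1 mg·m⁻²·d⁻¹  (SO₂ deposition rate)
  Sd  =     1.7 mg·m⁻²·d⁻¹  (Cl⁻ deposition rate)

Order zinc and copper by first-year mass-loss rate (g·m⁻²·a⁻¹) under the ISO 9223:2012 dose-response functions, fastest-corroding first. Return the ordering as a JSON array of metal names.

zinc: T>10 °C ⇒ hinge -0.071·(16.1−10) = -0.4331
  SO₂ term: 0.0129·17.1^0.44·exp(0.046·89-0.4331) = 1.75
  Sd branch = 0.0175·Sd^0.57·e^(0.008·RH+0.085·T) = 0.1896 μm/a
  r_corr = 1.75 + 0.1896 = 1.94 μm/a
  mass loss = 1.94 μm/a × 7.14 g/cm³ = 13.85 g·m⁻²·a⁻¹
copper: f(T) = -0.080·(T−10) [T>10 °C] = -0.4880
  Pd branch = 0.0053·Pd^0.26·e^(0.059·RH+f) = 1.298 μm/a
  Cl⁻ term: 0.01025·1.7^0.27·exp(0.036·89+0.049·16.1) = 0.6413
  sum: 1.298 + 0.6413 → r_corr = 1.94 μm/a
  mass loss = 1.94 μm/a × 8.96 g/cm³ = 17.38 g·m⁻²·a⁻¹
Ordering by g·m⁻²·a⁻¹: copper (17.4) > zinc (13.8)

["copper", "zinc"]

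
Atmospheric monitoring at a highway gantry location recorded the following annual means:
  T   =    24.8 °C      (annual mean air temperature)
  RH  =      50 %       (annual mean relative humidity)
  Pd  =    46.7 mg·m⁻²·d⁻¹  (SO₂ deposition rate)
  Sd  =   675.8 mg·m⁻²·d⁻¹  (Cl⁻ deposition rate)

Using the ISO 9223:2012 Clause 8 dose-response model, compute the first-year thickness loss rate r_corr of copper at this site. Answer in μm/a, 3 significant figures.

copper: T>10 °C ⇒ hinge -0.080·(24.8−10) = -1.1840
  sulphur-dioxide contribution → 0.08419 μm/a
  chloride contribution → 1.214 μm/a
  total first-year rate 1.298 μm/a

r_corr = 1.30 μm/a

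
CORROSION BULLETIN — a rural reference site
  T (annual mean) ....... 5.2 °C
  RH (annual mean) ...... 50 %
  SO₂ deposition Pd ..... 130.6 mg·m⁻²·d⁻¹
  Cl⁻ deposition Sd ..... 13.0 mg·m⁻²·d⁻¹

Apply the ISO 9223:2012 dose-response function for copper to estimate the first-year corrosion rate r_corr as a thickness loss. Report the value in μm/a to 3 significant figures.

r_corr = 0.356 μm/a

copper: temperature factor f = +0.126·(-4.8) = -0.6048
  Pd branch = 0.0053·Pd^0.26·e^(0.059·RH+f) = 0.1963 μm/a
  Cl⁻ term: 0.01025·13.0^0.27·exp(0.036·50+0.049·5.2) = 0.1599
  r_corr = 0.1963 + 0.1599 = 0.3562 μm/a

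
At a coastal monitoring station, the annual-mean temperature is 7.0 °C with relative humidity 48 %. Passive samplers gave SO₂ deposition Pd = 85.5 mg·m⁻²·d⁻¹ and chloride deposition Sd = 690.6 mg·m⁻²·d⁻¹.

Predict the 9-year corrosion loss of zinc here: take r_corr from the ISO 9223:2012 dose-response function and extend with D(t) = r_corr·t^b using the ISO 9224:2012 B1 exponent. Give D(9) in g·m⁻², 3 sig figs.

D(9) = 114 g·m⁻²

zinc: temperature factor f = +0.038·(-3.0) = -0.1140
  Pd branch = 0.0129·Pd^0.44·e^(0.046·RH+f) = 0.7414 μm/a
  Cl⁻ term: 0.0175·690.6^0.57·exp(0.008·48+0.085·7.0) = 1.935
  r_corr = 0.7414 + 1.935 = 2.676 μm/a
Power-law: D(9) = r_corr · 9^0.813
  D(9) = 2.676 × 9^0.813 = 2.676 × 5.968 = 15.97 μm
  Mass loss = 15.97 μm × 7.14 g/cm³ = 114 g·m⁻²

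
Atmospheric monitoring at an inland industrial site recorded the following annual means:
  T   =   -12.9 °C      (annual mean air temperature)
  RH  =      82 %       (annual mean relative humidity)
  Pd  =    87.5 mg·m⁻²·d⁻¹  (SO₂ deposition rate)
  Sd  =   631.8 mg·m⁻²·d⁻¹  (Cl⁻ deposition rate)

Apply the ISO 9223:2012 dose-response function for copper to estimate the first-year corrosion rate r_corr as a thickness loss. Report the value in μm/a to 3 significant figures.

copper: temperature factor f = +0.126·(-22.9) = -2.8854
  sulphur-dioxide contribution → 0.1195 μm/a
  chloride contribution → 0.5948 μm/a
  ⇒ r_corr(copper) = 0.7143 μm/a

r_corr = 0.714 μm/a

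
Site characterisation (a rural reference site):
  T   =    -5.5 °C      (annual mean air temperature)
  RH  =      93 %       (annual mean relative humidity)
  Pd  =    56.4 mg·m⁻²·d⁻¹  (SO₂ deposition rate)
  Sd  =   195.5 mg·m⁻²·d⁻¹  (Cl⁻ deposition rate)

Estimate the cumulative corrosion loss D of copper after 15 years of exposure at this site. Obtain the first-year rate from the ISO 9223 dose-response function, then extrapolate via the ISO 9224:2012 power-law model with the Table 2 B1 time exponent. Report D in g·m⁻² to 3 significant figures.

D(15) = 78.7 g·m⁻²

copper: T≤10 °C ⇒ hinge +0.126·(-5.5−10) = -1.9530
  sulphur-dioxide contribution → 0.5181 μm/a
  chloride contribution → 0.9254 μm/a
  ⇒ r_corr(copper) = 1.443 μm/a
Power-law: D(15) = r_corr · 15^0.667
  D(15) = 1.443 × 15^0.667 = 1.443 × 6.088 = 8.787 μm
  Mass loss = 8.787 μm × 8.96 g/cm³ = 78.73 g·m⁻²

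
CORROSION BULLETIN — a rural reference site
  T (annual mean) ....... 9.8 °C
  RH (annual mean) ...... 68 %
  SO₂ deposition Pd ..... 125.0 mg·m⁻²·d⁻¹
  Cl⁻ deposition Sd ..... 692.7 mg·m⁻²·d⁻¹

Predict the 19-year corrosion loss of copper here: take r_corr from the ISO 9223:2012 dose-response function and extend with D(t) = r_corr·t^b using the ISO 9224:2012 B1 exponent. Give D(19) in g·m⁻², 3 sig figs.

copper: temperature factor f = +0.126·(-0.2) = -0.0252
  SO₂ term: 0.0053·125.0^0.26·exp(0.059·68-0.0252) = 1.002
  Sd branch = 0.01025·Sd^0.27·e^(0.036·RH+0.049·T) = 1.12 μm/a
  sum: 1.002 + 1.12 → r_corr = 2.123 μm/a
ISO 9224: D(t) = r_corr · t^b with b = 0.667 (copper, B1)
  D(19) = 2.123 × 19^0.667 = 2.123 × 7.127 = 15.13 μm
  Mass loss = 15.13 μm × 8.96 g/cm³ = 135.5 g·m⁻²

D(19) = 136 g·m⁻²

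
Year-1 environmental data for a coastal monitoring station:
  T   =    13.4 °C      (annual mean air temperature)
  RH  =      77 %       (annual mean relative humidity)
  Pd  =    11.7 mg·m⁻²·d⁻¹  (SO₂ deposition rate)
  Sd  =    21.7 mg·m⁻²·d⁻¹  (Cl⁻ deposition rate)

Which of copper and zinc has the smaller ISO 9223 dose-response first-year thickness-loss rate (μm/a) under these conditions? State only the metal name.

copper: f(T) = -0.080·(T−10) [T>10 °C] = -0.2720
  SO₂ term: 0.0053·11.7^0.26·exp(0.059·77-0.2720) = 0.7192
  Cl⁻ term: 0.01025·21.7^0.27·exp(0.036·77+0.049·13.4) = 0.7254
  sum: 0.7192 + 0.7254 → r_corr = 1.445 μm/a
zinc: T>10 °C ⇒ hinge -0.071·(13.4−10) = -0.2414
  SO₂ term: 0.0129·11.7^0.44·exp(0.046·77-0.2414) = 1.033
  Cl⁻ term: 0.0175·21.7^0.57·exp(0.008·77+0.085·13.4) = 0.5848
  sum: 1.033 + 0.5848 → r_corr = 1.618 μm/a
Ordering by μm/a: zinc (1.62) > copper (1.44)

copper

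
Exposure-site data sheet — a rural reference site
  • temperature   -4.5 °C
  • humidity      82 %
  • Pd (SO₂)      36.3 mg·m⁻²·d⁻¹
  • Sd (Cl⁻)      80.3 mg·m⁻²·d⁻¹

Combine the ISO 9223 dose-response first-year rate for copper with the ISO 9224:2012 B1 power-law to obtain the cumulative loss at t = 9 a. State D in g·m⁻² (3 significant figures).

D(9) = 30.6 g·m⁻²

copper: T≤10 °C ⇒ hinge +0.126·(-4.5−10) = -1.8270
  Pd branch = 0.0053·Pd^0.26·e^(0.059·RH+f) = 0.2738 μm/a
  Sd branch = 0.01025·Sd^0.27·e^(0.036·RH+0.049·T) = 0.5144 μm/a
  sum: 0.2738 + 0.5144 → r_corr = 0.7882 μm/a
Long-term exponent b (ISO 9224 Table 2, B1) = 0.667
  D(9) = 0.7882 × 9^0.667 = 0.7882 × 4.33 = 3.413 μm
  Mass loss = 3.413 μm × 8.96 g/cm³ = 30.58 g·m⁻²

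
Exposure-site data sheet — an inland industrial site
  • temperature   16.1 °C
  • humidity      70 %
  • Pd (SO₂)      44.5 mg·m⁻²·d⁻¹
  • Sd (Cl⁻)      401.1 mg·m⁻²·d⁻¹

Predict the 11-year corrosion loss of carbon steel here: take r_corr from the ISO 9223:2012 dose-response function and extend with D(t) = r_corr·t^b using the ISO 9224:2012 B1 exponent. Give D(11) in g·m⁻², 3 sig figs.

D(11) = 3.24e+03 g·m⁻²

carbon steel: temperature factor f = -0.054·(6.1) = -0.3294
  sulphur-dioxide contribution → 37.16 μm/a
  chloride contribution → 80.45 μm/a
  total first-year rate 117.6 μm/a
Long-term exponent b (ISO 9224 Table 2, B1) = 0.523
  D(11) = 117.6 × 11^0.523 = 117.6 × 3.505 = 412.2 μm
  Mass loss = 412.2 μm × 7.85 g/cm³ = 3236 g·m⁻²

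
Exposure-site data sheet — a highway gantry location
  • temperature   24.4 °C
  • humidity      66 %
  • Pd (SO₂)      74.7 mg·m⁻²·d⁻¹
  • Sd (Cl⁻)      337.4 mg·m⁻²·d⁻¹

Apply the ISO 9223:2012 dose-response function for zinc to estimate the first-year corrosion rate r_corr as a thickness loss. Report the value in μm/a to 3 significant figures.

r_corr = 7.16 μm/a

zinc: temperature factor f = -0.071·(14.4) = -1.0224
  sulphur-dioxide contribution → 0.6447 μm/a
  chloride contribution → 6.518 μm/a
  ⇒ r_corr(zinc) = 7.163 μm/a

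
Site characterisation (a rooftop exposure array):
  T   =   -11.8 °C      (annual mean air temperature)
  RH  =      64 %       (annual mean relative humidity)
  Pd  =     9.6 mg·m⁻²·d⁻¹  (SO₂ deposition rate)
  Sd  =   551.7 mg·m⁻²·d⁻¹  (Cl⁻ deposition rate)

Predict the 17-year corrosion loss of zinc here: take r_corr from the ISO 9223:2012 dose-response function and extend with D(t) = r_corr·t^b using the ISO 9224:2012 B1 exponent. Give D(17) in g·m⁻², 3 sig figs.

zinc: f(T) = +0.038·(T−10) [T≤10 °C] = -0.8284
  sulphur-dioxide contribution → 0.2895 μm/a
  chloride contribution → 0.3914 μm/a
  ⇒ r_corr(zinc) = 0.6808 μm/a
Power-law: D(17) = r_corr · 17^0.813
  D(17) = 0.6808 × 17^0.813 = 0.6808 × 10.01 = 6.814 μm
  Mass loss = 6.814 μm × 7.14 g/cm³ = 48.65 g·m⁻²

D(17) = 48.6 g·m⁻²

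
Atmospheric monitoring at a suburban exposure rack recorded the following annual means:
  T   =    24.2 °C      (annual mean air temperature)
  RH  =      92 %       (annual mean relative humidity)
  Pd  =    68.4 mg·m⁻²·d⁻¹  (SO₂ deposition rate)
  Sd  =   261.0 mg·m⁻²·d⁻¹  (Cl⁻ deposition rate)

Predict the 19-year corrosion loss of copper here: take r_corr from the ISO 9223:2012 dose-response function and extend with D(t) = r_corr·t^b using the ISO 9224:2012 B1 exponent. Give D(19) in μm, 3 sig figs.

D(19) = 37.8 μm

copper: f(T) = -0.080·(T−10) [T>10 °C] = -1.1360
  sulphur-dioxide contribution → 1.162 μm/a
  chloride contribution → 4.136 μm/a
  total first-year rate 5.299 μm/a
ISO 9224: D(t) = r_corr · t^b with b = 0.667 (copper, B1)
  D(19) = 5.299 × 19^0.667 = 5.299 × 7.127 = 37.76 μm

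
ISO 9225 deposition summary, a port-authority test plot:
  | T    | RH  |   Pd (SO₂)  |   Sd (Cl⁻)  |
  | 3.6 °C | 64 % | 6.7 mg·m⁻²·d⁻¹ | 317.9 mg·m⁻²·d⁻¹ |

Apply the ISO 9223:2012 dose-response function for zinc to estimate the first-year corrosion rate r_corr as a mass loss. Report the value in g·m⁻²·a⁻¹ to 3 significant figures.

r_corr = 10.7 g·m⁻²·a⁻¹

zinc: temperature factor f = +0.038·(-6.4) = -0.2432
  Pd branch = 0.0129·Pd^0.44·e^(0.046·RH+f) = 0.4436 μm/a
  Sd branch = 0.0175·Sd^0.57·e^(0.008·RH+0.085·T) = 1.058 μm/a
  r_corr = 0.4436 + 1.058 = 1.502 μm/a
Convert to mass loss: 1.502 μm/a × 7.14 g/cm³ = 10.72 g·m⁻²·a⁻¹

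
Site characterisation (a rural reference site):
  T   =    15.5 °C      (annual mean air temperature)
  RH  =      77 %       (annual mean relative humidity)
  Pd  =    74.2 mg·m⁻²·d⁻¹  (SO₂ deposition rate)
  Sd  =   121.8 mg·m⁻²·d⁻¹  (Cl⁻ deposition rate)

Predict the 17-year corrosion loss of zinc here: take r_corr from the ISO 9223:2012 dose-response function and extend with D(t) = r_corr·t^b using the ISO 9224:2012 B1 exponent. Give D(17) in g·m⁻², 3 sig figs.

zinc: temperature factor f = -0.071·(5.5) = -0.3905
  Pd branch = 0.0129·Pd^0.44·e^(0.046·RH+f) = 2.006 μm/a
  Cl⁻ term: 0.0175·121.8^0.57·exp(0.008·77+0.085·15.5) = 1.869
  sum: 2.006 + 1.869 → r_corr = 3.874 μm/a
ISO 9224: D(t) = r_corr · t^b with b = 0.813 (zinc, B1)
  D(17) = 3.874 × 17^0.813 = 3.874 × 10.01 = 38.78 μm
  Mass loss = 38.78 μm × 7.14 g/cm³ = 276.9 g·m⁻²

D(17) = 277 g·m⁻²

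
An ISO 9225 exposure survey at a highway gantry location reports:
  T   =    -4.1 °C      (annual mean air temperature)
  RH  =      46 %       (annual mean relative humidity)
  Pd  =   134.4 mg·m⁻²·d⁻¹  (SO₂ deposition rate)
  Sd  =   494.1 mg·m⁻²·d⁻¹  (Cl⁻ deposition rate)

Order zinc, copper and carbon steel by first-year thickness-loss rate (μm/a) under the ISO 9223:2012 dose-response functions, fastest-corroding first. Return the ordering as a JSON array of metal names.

["carbon steel", "zinc", "copper"]

zinc: T≤10 °C ⇒ hinge +0.038·(-4.1−10) = -0.5358
  SO₂ term: 0.0129·134.4^0.44·exp(0.046·46-0.5358) = 0.5412
  Sd branch = 0.0175·Sd^0.57·e^(0.008·RH+0.085·T) = 0.6123 μm/a
  sum: 0.5412 + 0.6123 → r_corr = 1.154 μm/a
copper: temperature factor f = +0.126·(-14.1) = -1.7766
  Pd branch = 0.0053·Pd^0.26·e^(0.059·RH+f) = 0.04839 μm/a
  Cl⁻ term: 0.01025·494.1^0.27·exp(0.036·46+0.049·-4.1) = 0.2344
  sum: 0.04839 + 0.2344 → r_corr = 0.2828 μm/a
carbon steel: temperature factor f = +0.150·(-14.1) = -2.1150
  Pd branch = 1.77·Pd^0.52·e^(0.02·RH+f) = 6.851 μm/a
  Cl⁻ term: 0.102·494.1^0.62·exp(0.033·46+0.04·-4.1) = 18.48
  sum: 6.851 + 18.48 → r_corr = 25.34 μm/a
Ordering by μm/a: carbon steel (25.3) > zinc (1.15) > copper (0.283)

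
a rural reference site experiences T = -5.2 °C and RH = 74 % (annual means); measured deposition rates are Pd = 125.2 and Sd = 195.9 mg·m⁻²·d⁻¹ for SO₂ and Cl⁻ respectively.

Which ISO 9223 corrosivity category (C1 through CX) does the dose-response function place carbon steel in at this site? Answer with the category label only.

C3

carbon steel: f(T) = +0.150·(T−10) [T≤10 °C] = -2.2800
  Pd branch = 1.77·Pd^0.52·e^(0.02·RH+f) = 9.801 μm/a
  Sd branch = 0.102·Sd^0.62·e^(0.033·RH+0.04·T) = 25.11 μm/a
  r_corr = 9.801 + 25.11 = 34.91 μm/a
ISO 9223 Table 2 (carbon steel): 25 < 34.9 ≤ 50 μm/a ⇒ C3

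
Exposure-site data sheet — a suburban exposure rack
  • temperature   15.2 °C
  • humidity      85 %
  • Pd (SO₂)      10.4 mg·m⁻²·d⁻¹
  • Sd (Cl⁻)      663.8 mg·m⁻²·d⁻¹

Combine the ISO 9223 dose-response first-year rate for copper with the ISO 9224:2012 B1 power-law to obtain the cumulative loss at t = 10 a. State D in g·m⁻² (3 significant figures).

D(10) = 151 g·m⁻²

copper: T>10 °C ⇒ hinge -0.080·(15.2−10) = -0.4160
  Pd branch = 0.0053·Pd^0.26·e^(0.059·RH+f) = 0.9683 μm/a
  Cl⁻ term: 0.01025·663.8^0.27·exp(0.036·85+0.049·15.2) = 2.661
  sum: 0.9683 + 2.661 → r_corr = 3.63 μm/a
ISO 9224: D(t) = r_corr · t^b with b = 0.667 (copper, B1)
  D(10) = 3.63 × 10^0.667 = 3.63 × 4.645 = 16.86 μm
  Mass loss = 16.86 μm × 8.96 g/cm³ = 151.1 g·m⁻²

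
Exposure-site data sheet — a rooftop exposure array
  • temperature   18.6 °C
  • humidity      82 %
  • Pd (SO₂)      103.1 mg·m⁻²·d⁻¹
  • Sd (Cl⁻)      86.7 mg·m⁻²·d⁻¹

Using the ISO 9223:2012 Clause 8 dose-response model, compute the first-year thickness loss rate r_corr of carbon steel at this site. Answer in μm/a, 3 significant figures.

r_corr = 115 μm/a

carbon steel: T>10 °C ⇒ hinge -0.054·(18.6−10) = -0.4644
  Pd branch = 1.77·Pd^0.52·e^(0.02·RH+f) = 63.89 μm/a
  Cl⁻ term: 0.102·86.7^0.62·exp(0.033·82+0.04·18.6) = 51.11
  r_corr = 63.89 + 51.11 = 115 μm/a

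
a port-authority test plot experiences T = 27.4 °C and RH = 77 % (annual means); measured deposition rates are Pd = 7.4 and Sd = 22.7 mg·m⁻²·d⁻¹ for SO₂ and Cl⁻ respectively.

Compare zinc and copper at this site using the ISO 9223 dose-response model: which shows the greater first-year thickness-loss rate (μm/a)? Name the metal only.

zinc

zinc: T>10 °C ⇒ hinge -0.071·(27.4−10) = -1.2354
  sulphur-dioxide contribution → 0.3125 μm/a
  chloride contribution → 1.972 μm/a
  ⇒ r_corr(zinc) = 2.285 μm/a
copper: T>10 °C ⇒ hinge -0.080·(27.4−10) = -1.3920
  sulphur-dioxide contribution → 0.2083 μm/a
  chloride contribution → 1.458 μm/a
  total first-year rate 1.666 μm/a
Ordering by μm/a: zinc (2.28) > copper (1.67)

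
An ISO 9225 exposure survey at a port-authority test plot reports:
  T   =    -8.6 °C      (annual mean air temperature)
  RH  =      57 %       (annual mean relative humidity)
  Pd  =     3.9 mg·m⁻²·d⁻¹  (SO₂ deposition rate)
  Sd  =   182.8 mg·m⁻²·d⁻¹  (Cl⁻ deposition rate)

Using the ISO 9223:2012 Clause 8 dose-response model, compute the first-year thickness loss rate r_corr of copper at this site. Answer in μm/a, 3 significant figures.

r_corr = 0.235 μm/a

copper: T≤10 °C ⇒ hinge +0.126·(-8.6−10) = -2.3436
  SO₂ term: 0.0053·3.9^0.26·exp(0.059·57-2.3436) = 0.02093
  Cl⁻ term: 0.01025·182.8^0.27·exp(0.036·57+0.049·-8.6) = 0.2136
  sum: 0.02093 + 0.2136 → r_corr = 0.2345 μm/a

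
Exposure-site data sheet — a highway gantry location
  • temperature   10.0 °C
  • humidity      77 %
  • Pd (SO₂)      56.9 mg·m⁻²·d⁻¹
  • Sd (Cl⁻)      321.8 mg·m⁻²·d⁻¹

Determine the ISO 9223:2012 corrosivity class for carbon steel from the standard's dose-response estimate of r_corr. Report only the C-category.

C5

carbon steel: f(T) = +0.150·(T−10) [T≤10 °C] = +0.0000
  Pd branch = 1.77·Pd^0.52·e^(0.02·RH+f) = 67.52 μm/a
  Sd branch = 0.102·Sd^0.62·e^(0.033·RH+0.04·T) = 69.27 μm/a
  sum: 67.52 + 69.27 → r_corr = 136.8 μm/a
ISO 9223 Table 2 (carbon steel): 80 < 137 ≤ 200 μm/a ⇒ C5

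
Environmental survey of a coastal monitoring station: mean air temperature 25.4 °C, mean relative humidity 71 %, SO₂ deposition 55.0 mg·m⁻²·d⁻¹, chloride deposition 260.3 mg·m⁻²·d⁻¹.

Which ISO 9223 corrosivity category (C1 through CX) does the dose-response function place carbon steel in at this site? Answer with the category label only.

carbon steel: temperature factor f = -0.054·(15.4) = -0.8316
  sulphur-dioxide contribution → 25.62 μm/a
  chloride contribution → 92.25 μm/a
  ⇒ r_corr(carbon steel) = 117.9 μm/a
ISO 9223 Table 2 (carbon steel): 80 < 118 ≤ 200 μm/a ⇒ C5

C5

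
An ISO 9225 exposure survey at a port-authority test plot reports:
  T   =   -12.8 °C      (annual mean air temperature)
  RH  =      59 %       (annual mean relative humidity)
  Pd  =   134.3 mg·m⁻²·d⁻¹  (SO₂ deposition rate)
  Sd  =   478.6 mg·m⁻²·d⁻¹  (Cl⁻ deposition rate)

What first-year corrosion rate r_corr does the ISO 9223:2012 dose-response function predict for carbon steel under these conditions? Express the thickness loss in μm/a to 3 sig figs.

r_corr = 22.1 μm/a

carbon steel: temperature factor f = +0.150·(-22.8) = -3.4200
  sulphur-dioxide contribution → 2.409 μm/a
  chloride contribution → 19.65 μm/a
  ⇒ r_corr(carbon steel) = 22.06 μm/a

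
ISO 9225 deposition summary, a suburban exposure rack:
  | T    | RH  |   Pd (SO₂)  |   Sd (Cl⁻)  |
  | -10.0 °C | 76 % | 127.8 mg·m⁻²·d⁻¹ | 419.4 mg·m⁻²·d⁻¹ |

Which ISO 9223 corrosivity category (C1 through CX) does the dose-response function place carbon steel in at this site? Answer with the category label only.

carbon steel: T≤10 °C ⇒ hinge +0.150·(-10.0−10) = -3.0000
  Pd branch = 1.77·Pd^0.52·e^(0.02·RH+f) = 5.019 μm/a
  Cl⁻ term: 0.102·419.4^0.62·exp(0.033·76+0.04·-10.0) = 35.49
  r_corr = 5.019 + 35.49 = 40.51 μm/a
40.5 μm/a falls in (25, 50] for carbon steel → category C3

C3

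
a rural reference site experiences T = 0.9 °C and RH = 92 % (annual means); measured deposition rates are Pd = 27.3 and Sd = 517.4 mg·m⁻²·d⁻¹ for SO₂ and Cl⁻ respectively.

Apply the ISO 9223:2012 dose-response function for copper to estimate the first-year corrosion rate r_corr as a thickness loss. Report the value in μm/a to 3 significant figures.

copper: T≤10 °C ⇒ hinge +0.126·(0.9−10) = -1.1466
  Pd branch = 0.0053·Pd^0.26·e^(0.059·RH+f) = 0.9059 μm/a
  Sd branch = 0.01025·Sd^0.27·e^(0.036·RH+0.049·T) = 1.589 μm/a
  sum: 0.9059 + 1.589 → r_corr = 2.494 μm/a

r_corr = 2.49 μm/a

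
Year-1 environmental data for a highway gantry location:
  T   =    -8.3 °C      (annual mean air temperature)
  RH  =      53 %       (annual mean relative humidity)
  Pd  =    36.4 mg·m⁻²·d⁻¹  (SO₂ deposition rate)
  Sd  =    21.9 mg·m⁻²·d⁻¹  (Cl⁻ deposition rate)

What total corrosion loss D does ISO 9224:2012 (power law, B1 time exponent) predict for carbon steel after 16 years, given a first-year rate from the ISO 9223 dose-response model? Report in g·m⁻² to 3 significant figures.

D(16) = 167 g·m⁻²

carbon steel: f(T) = +0.150·(T−10) [T≤10 °C] = -2.7450
  Pd branch = 1.77·Pd^0.52·e^(0.02·RH+f) = 2.128 μm/a
  Sd branch = 0.102·Sd^0.62·e^(0.033·RH+0.04·T) = 2.851 μm/a
  r_corr = 2.128 + 2.851 = 4.979 μm/a
ISO 9224: D(t) = r_corr · t^b with b = 0.523 (carbon steel, B1)
  D(16) = 4.979 × 16^0.523 = 4.979 × 4.263 = 21.23 μm
  Mass loss = 21.23 μm × 7.85 g/cm³ = 166.6 g·m⁻²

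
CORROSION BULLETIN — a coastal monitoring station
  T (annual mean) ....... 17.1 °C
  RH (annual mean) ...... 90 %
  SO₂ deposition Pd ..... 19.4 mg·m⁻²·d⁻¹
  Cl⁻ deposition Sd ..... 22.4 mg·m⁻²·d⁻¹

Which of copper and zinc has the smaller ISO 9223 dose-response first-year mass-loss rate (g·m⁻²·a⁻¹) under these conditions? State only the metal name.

zinc

copper: temperature factor f = -0.080·(7.1) = -0.5680
  SO₂ term: 0.0053·19.4^0.26·exp(0.059·90-0.5680) = 1.314
  Sd branch = 0.01025·Sd^0.27·e^(0.036·RH+0.049·T) = 1.401 μm/a
  r_corr = 1.314 + 1.401 = 2.714 μm/a
  mass loss = 2.714 μm/a × 8.96 g/cm³ = 24.32 g·m⁻²·a⁻¹
zinc: temperature factor f = -0.071·(7.1) = -0.5041
  Pd branch = 0.0129·Pd^0.44·e^(0.046·RH+f) = 1.804 μm/a
  Sd branch = 0.0175·Sd^0.57·e^(0.008·RH+0.085·T) = 0.9049 μm/a
  sum: 1.804 + 0.9049 → r_corr = 2.709 μm/a
  mass loss = 2.709 μm/a × 7.14 g/cm³ = 19.34 g·m⁻²·a⁻¹
Ordering by g·m⁻²·a⁻¹: copper (24.3) > zinc (19.3)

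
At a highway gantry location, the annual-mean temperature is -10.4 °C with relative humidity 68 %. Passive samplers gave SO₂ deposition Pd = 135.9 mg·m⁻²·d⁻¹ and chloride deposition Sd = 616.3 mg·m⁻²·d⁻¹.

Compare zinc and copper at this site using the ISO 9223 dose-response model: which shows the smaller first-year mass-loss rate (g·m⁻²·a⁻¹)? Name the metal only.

zinc: T≤10 °C ⇒ hinge +0.038·(-10.4−10) = -0.7752
  SO₂ term: 0.0129·135.9^0.44·exp(0.046·68-0.7752) = 1.178
  Sd branch = 0.0175·Sd^0.57·e^(0.008·RH+0.085·T) = 0.4848 μm/a
  r_corr = 1.178 + 0.4848 = 1.662 μm/a
  mass loss = 1.662 μm/a × 7.14 g/cm³ = 11.87 g·m⁻²·a⁻¹
copper: T≤10 °C ⇒ hinge +0.126·(-10.4−10) = -2.5704
  SO₂ term: 0.0053·135.9^0.26·exp(0.059·68-2.5704) = 0.08035
  Sd branch = 0.01025·Sd^0.27·e^(0.036·RH+0.049·T) = 0.4035 μm/a
  sum: 0.08035 + 0.4035 → r_corr = 0.4838 μm/a
  mass loss = 0.4838 μm/a × 8.96 g/cm³ = 4.335 g·m⁻²·a⁻¹
Ordering by g·m⁻²·a⁻¹: zinc (11.9) > copper (4.33)

copper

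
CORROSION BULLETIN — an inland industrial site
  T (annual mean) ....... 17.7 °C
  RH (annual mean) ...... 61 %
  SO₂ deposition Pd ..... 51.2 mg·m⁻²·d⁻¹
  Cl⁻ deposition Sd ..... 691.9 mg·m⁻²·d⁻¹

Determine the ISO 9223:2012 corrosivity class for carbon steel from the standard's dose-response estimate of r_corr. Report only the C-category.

carbon steel: f(T) = -0.054·(T−10) [T>10 °C] = -0.4158
  Pd branch = 1.77·Pd^0.52·e^(0.02·RH+f) = 30.62 μm/a
  Sd branch = 0.102·Sd^0.62·e^(0.033·RH+0.04·T) = 89.36 μm/a
  r_corr = 30.62 + 89.36 = 120 μm/a
Category bounds: 80…200 μm/a bracket r_corr ⇒ C5

C5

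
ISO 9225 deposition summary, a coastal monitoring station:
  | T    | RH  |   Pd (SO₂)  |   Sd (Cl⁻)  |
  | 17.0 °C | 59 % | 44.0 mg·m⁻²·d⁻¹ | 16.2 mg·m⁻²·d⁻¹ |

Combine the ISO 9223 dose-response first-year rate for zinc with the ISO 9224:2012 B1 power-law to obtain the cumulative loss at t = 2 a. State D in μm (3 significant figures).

zinc: temperature factor f = -0.071·(7.0) = -0.4970
  Pd branch = 0.0129·Pd^0.44·e^(0.046·RH+f) = 0.626 μm/a
  Cl⁻ term: 0.0175·16.2^0.57·exp(0.008·59+0.085·17.0) = 0.5821
  sum: 0.626 + 0.5821 → r_corr = 1.208 μm/a
ISO 9224: D(t) = r_corr · t^b with b = 0.813 (zinc, B1)
  D(2) = 1.208 × 2^0.813 = 1.208 × 1.757 = 2.122 μm

D(2) = 2.12 μm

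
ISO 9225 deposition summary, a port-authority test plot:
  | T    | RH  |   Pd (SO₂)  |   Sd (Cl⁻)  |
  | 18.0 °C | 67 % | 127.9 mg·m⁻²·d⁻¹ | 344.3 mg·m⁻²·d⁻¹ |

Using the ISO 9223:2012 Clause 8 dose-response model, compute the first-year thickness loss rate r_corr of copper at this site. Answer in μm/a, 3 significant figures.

r_corr = 1.85 μm/a

copper: f(T) = -0.080·(T−10) [T>10 °C] = -0.6400
  sulphur-dioxide contribution → 0.5139 μm/a
  chloride contribution → 1.337 μm/a
  total first-year rate 1.851 μm/a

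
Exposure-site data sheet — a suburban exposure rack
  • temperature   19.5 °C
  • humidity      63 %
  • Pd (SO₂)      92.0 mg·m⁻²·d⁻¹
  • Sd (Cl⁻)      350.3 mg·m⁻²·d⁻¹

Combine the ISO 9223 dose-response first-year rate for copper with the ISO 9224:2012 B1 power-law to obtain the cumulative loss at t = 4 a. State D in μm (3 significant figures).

copper: temperature factor f = -0.080·(9.5) = -0.7600
  Pd branch = 0.0053·Pd^0.26·e^(0.059·RH+f) = 0.3304 μm/a
  Cl⁻ term: 0.01025·350.3^0.27·exp(0.036·63+0.049·19.5) = 1.252
  r_corr = 0.3304 + 1.252 = 1.583 μm/a
Long-term exponent b (ISO 9224 Table 2, B1) = 0.667
  D(4) = 1.583 × 4^0.667 = 1.583 × 2.521 = 3.99 μm

D(4) = 3.99 μm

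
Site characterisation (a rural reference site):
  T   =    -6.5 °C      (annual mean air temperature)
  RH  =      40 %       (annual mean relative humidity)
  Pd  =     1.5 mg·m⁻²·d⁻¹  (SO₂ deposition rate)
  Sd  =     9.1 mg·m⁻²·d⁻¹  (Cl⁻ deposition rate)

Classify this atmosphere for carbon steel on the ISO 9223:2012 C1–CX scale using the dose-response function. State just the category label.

C2

carbon steel: f(T) = +0.150·(T−10) [T≤10 °C] = -2.4750
  SO₂ term: 1.77·1.5^0.52·exp(0.02·40-2.4750) = 0.4094
  Sd branch = 0.102·Sd^0.62·e^(0.033·RH+0.04·T) = 1.158 μm/a
  r_corr = 0.4094 + 1.158 = 1.567 μm/a
1.57 μm/a falls in (1.3, 25] for carbon steel → category C2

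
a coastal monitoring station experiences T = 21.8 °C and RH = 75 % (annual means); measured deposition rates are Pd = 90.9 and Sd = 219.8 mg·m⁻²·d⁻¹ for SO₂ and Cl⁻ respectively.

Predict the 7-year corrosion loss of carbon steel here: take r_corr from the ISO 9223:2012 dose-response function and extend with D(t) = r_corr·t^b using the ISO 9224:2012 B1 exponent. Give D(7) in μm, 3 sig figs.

D(7) = 348 μm

carbon steel: f(T) = -0.054·(T−10) [T>10 °C] = -0.6372
  SO₂ term: 1.77·90.9^0.52·exp(0.02·75-0.6372) = 43.77
  Cl⁻ term: 0.102·219.8^0.62·exp(0.033·75+0.04·21.8) = 82.08
  r_corr = 43.77 + 82.08 = 125.8 μm/a
Long-term exponent b (ISO 9224 Table 2, B1) = 0.523
  D(7) = 125.8 × 7^0.523 = 125.8 × 2.767 = 348.2 μm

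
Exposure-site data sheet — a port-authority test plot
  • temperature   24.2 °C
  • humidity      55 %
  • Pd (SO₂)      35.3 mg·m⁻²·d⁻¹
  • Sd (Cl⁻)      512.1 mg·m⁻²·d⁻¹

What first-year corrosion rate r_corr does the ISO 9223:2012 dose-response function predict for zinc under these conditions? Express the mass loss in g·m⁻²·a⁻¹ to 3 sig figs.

zinc: f(T) = -0.071·(T−10) [T>10 °C] = -1.0082
  Pd branch = 0.0129·Pd^0.44·e^(0.046·RH+f) = 0.2835 μm/a
  Sd branch = 0.0175·Sd^0.57·e^(0.008·RH+0.085·T) = 7.444 μm/a
  r_corr = 0.2835 + 7.444 = 7.727 μm/a
Convert to mass loss: 7.727 μm/a × 7.14 g/cm³ = 55.17 g·m⁻²·a⁻¹

r_corr = 55.2 g·m⁻²·a⁻¹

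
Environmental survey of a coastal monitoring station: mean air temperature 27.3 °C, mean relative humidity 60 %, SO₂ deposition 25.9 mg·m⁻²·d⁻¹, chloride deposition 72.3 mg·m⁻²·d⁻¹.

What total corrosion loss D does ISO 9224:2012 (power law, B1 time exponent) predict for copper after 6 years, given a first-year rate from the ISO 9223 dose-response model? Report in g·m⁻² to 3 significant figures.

D(6) = 35.0 g·m⁻²

copper: T>10 °C ⇒ hinge -0.080·(27.3−10) = -1.3840
  SO₂ term: 0.0053·25.9^0.26·exp(0.059·60-1.3840) = 0.1067
  Sd branch = 0.01025·Sd^0.27·e^(0.036·RH+0.049·T) = 1.076 μm/a
  r_corr = 0.1067 + 1.076 = 1.182 μm/a
Power-law: D(6) = r_corr · 6^0.667
  D(6) = 1.182 × 6^0.667 = 1.182 × 3.304 = 3.907 μm
  Mass loss = 3.907 μm × 8.96 g/cm³ = 35 g·m⁻²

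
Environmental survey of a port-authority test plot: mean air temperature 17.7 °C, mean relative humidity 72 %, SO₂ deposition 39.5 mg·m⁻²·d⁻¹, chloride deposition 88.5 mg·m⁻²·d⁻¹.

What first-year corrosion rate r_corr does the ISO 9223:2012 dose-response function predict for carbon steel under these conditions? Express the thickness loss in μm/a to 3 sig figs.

r_corr = 69.2 μm/a

carbon steel: f(T) = -0.054·(T−10) [T>10 °C] = -0.4158
  SO₂ term: 1.77·39.5^0.52·exp(0.02·72-0.4158) = 33.34
  Cl⁻ term: 0.102·88.5^0.62·exp(0.033·72+0.04·17.7) = 35.9
  sum: 33.34 + 35.9 → r_corr = 69.24 μm/a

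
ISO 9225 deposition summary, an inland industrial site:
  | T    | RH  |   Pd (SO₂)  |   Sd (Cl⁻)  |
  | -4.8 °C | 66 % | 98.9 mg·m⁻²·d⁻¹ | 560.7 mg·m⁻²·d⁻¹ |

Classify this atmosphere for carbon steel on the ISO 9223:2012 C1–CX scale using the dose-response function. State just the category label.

C3

carbon steel: f(T) = +0.150·(T−10) [T≤10 °C] = -2.2200
  SO₂ term: 1.77·98.9^0.52·exp(0.02·66-2.2200) = 7.845
  Sd branch = 0.102·Sd^0.62·e^(0.033·RH+0.04·T) = 37.61 μm/a
  sum: 7.845 + 37.61 → r_corr = 45.46 μm/a
45.5 μm/a falls in (25, 50] for carbon steel → category C3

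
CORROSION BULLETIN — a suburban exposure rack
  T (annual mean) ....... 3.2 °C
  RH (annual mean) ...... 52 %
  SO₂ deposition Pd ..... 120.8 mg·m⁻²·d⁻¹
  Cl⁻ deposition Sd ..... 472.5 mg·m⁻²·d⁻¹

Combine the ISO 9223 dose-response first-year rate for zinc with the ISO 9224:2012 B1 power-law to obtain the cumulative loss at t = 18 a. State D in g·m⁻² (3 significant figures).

D(18) = 154 g·m⁻²

zinc: T≤10 °C ⇒ hinge +0.038·(3.2−10) = -0.2584
  SO₂ term: 0.0129·120.8^0.44·exp(0.046·52-0.2584) = 0.8981
  Cl⁻ term: 0.0175·472.5^0.57·exp(0.008·52+0.085·3.2) = 1.165
  sum: 0.8981 + 1.165 → r_corr = 2.063 μm/a
ISO 9224: D(t) = r_corr · t^b with b = 0.813 (zinc, B1)
  D(18) = 2.063 × 18^0.813 = 2.063 × 10.48 = 21.63 μm
  Mass loss = 21.63 μm × 7.14 g/cm³ = 154.4 g·m⁻²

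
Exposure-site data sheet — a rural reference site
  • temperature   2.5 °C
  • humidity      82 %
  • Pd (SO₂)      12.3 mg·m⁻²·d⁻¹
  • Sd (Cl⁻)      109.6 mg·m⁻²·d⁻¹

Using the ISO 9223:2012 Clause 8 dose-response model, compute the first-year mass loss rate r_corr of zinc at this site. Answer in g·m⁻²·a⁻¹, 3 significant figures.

r_corr = 13.4 g·m⁻²·a⁻¹

zinc: temperature factor f = +0.038·(-7.5) = -0.2850
  sulphur-dioxide contribution → 1.272 μm/a
  chloride contribution → 0.6066 μm/a
  ⇒ r_corr(zinc) = 1.879 μm/a
Convert to mass loss: 1.879 μm/a × 7.14 g/cm³ = 13.41 g·m⁻²·a⁻¹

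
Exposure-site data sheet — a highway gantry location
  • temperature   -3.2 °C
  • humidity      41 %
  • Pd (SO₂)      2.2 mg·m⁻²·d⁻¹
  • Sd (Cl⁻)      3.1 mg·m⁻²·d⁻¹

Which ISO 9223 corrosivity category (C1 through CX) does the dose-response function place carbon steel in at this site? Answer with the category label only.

carbon steel: T≤10 °C ⇒ hinge +0.150·(-3.2−10) = -1.9800
  sulphur-dioxide contribution → 0.8361 μm/a
  chloride contribution → 0.7003 μm/a
  total first-year rate 1.536 μm/a
1.54 μm/a falls in (1.3, 25] for carbon steel → category C2

C2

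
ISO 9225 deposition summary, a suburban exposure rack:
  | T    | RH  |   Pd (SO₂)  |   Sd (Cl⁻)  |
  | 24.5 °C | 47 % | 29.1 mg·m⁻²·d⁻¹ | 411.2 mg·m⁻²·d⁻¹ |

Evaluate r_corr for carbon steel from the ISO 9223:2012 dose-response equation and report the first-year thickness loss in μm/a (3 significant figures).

carbon steel: temperature factor f = -0.054·(14.5) = -0.7830
  Pd branch = 1.77·Pd^0.52·e^(0.02·RH+f) = 11.95 μm/a
  Sd branch = 0.102·Sd^0.62·e^(0.033·RH+0.04·T) = 53.52 μm/a
  sum: 11.95 + 53.52 → r_corr = 65.47 μm/a

r_corr = 65.5 μm/a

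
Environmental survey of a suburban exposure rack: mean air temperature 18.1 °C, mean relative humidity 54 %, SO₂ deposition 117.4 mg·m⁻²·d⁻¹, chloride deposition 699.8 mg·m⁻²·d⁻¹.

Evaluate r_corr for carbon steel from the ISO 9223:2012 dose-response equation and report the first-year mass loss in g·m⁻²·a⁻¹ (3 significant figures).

carbon steel: f(T) = -0.054·(T−10) [T>10 °C] = -0.4374
  Pd branch = 1.77·Pd^0.52·e^(0.02·RH+f) = 40.11 μm/a
  Sd branch = 0.102·Sd^0.62·e^(0.033·RH+0.04·T) = 72.58 μm/a
  r_corr = 40.11 + 72.58 = 112.7 μm/a
Convert to mass loss: 112.7 μm/a × 7.85 g/cm³ = 884.6 g·m⁻²·a⁻¹

r_corr = 885 g·m⁻²·a⁻¹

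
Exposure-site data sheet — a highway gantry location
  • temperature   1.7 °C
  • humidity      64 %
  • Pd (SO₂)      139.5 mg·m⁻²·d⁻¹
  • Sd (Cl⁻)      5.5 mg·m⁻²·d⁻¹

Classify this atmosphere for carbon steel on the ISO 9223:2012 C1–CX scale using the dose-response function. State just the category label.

C3

carbon steel: temperature factor f = +0.150·(-8.3) = -1.2450
  sulphur-dioxide contribution → 23.9 μm/a
  chloride contribution → 2.596 μm/a
  total first-year rate 26.49 μm/a
ISO 9223 Table 2 (carbon steel): 25 < 26.5 ≤ 50 μm/a ⇒ C3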